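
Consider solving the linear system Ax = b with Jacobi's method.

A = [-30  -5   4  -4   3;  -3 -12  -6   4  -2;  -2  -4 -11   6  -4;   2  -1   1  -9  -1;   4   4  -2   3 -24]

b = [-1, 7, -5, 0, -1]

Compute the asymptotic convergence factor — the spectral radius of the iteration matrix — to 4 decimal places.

0.5380

A = D + L + U where D = diag(-30, -12, -11, -9, -24).
T_J = -D⁻¹(L+U): T[3,4] = -(-1)/(-9) = -0.1111; T[3,3] = 0.
  T[0,:] = [+0.0000, -0.1667, +0.1333, -0.1333, +0.1000]
  T[1,:] = [-0.2500, +0.0000, -0.5000, +0.3333, -0.1667]
  T[2,:] = [-0.1818, -0.3636, +0.0000, +0.5455, -0.3636]
  T[3,:] = [+0.2222, -0.1111, +0.1111, +0.0000, -0.1111]
  T[4,:] = [+0.1667, +0.1667, -0.0833, +0.1250, +0.0000]
|eigenvalues of T|: 0.5380, 0.4364, 0.2693, 0.2693, 0.1179.
ρ = 0.5380; 0.5380 < 1 ⇒ converges.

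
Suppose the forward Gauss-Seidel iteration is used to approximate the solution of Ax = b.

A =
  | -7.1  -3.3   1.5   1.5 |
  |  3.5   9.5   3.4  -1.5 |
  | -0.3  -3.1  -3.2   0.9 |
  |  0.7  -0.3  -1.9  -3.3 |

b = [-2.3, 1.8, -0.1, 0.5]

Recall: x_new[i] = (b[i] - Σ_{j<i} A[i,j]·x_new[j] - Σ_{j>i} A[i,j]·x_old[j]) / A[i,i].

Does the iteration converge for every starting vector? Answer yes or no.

A = D + L + U where D = diag(-7.1, 9.5, -3.2, -3.3).
T_GS = -(D+L)⁻¹U: row 0 first, T[0,3] = -(1.5)/(-7.1) = +0.2113; later rows by forward substitution.
  T[0,:] = [+0.0000, -0.4648, +0.2113, +0.2113]
  T[1,:] = [+0.0000, +0.1712, -0.4357, +0.0801]
  T[2,:] = [+0.0000, -0.1223, +0.4023, +0.1839]
  T[3,:] = [+0.0000, -0.0437, -0.1472, -0.0683]
|λ(T)| sorted: 0.5276, 0.1371, 0.1371, 0.0000.
ρ = 0.5276; 0.5276 < 1 ⇒ converges.

yes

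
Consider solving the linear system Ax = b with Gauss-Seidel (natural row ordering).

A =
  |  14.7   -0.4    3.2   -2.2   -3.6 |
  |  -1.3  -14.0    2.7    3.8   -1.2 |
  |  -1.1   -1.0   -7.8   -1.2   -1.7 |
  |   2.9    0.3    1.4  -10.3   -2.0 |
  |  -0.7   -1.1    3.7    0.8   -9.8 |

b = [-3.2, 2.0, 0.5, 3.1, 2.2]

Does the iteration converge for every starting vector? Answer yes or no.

yes

A = D + L + U where D = diag(14.7, -14, -7.8, -10.3, -9.8).
GS T = -(D+L)⁻¹U: row 0 first, T[0,1] = -(-0.4)/(14.7) = +0.0272; later rows by forward substitution.
  T[0,:] = [+0.0000, +0.0272, -0.2177, +0.1497, +0.2449]
  T[1,:] = [+0.0000, -0.0025, +0.2131, +0.2575, -0.1085]
  T[2,:] = [+0.0000, -0.0035, +0.0034, -0.2080, -0.2386]
  T[3,:] = [+0.0000, +0.0071, -0.0546, +0.0214, -0.1608]
  T[4,:] = [+0.0000, -0.0024, -0.0115, -0.1164, -0.1085]
|λ(T)| sorted: 0.2444, 0.1412, 0.0283, 0.0115, 0.0000.
spectral radius ρ = 0.2444; 0.2444 < 1 ⇒ converges.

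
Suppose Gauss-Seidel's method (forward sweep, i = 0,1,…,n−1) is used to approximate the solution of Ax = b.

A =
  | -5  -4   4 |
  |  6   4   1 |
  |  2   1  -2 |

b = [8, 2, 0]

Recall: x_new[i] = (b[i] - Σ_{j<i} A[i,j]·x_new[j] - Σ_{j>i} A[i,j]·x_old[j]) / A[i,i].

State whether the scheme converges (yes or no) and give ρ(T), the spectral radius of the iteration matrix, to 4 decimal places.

Diagonal D = diag(-5, 4, -2); L, U strict lower/upper.
T_GS = -(D+L)⁻¹U: row 0 first, T[0,2] = -(4)/(-5) = +0.8000; later rows by forward substitution.
  T[0,:] = [+0.0000, -0.8000, +0.8000]
  T[1,:] = [+0.0000, +1.2000, -1.4500]
  T[2,:] = [+0.0000, -0.2000, +0.0750]
|λ(T)| sorted: 1.4162, 0.1412, 0.0000.
spectral radius ρ = 1.4162; 1.4162 > 1, so it fails to converge.

no, ρ = 1.4162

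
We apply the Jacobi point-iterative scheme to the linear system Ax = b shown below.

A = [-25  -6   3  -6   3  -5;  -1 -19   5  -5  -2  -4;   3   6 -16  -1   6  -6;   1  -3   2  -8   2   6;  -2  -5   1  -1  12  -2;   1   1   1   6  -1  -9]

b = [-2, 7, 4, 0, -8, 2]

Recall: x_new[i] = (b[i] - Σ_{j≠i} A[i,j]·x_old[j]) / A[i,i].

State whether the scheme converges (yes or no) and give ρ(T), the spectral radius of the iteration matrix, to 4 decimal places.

Split A = D + L + U, D = diag(-25, -19, -16, -8, 12, -9).
Jacobi T = -D⁻¹(L+U): T[3,2] = -(2)/(-8) = +0.2500; T[3,3] = 0.
  T[0,:] = [+0.0000 -0.2400 +0.1200 -0.2400 +0.1200 -0.2000]
  T[1,:] = [-0.0526 +0.0000 +0.2632 -0.2632 -0.1053 -0.2105]
  T[2,:] = [+0.1875 +0.3750 +0.0000 -0.0625 +0.3750 -0.3750]
  T[3,:] = [+0.1250 -0.3750 +0.2500 +0.0000 +0.2500 +0.7500]
  T[4,:] = [+0.1667 +0.4167 -0.0833 +0.0833 +0.0000 +0.1667]
  T[5,:] = [+0.1111 +0.1111 +0.1111 +0.6667 -0.1111 +0.0000]
|λ(T)| sorted: 0.8217, 0.6010, 0.6010, 0.3901, 0.3901, 0.0891.
ρ(T) = max|λ| = 0.8217; 0.8217 < 1, so it converges for any x₀.

yes, ρ = 0.8217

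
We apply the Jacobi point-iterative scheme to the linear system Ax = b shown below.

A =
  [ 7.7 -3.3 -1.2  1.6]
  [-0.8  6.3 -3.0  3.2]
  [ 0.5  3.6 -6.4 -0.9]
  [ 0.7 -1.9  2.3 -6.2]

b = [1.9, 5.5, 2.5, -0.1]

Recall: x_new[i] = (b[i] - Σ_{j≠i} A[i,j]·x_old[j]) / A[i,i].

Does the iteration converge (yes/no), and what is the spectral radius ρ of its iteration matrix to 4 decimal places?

Write A = D+L+U with D = diag(7.7, 6.3, -6.4, -6.2).
Jacobi: T = -D⁻¹(L+U), T[3,0] = -(0.7)/(-6.2) = +0.1129; T[3,3] = 0.
  T[0,:] = [+0.0000  +0.4286  +0.1558  -0.2078]
  T[1,:] = [+0.1270  +0.0000  +0.4762  -0.5079]
  T[2,:] = [+0.0781  +0.5625  +0.0000  -0.1406]
  T[3,:] = [+0.1129  -0.3065  +0.3710  +0.0000]
|λ(T)| sorted: 0.7157, 0.4043, 0.4043, 0.0824.
ρ = 0.7157; 0.7157 < 1: convergent.

yes, ρ = 0.7157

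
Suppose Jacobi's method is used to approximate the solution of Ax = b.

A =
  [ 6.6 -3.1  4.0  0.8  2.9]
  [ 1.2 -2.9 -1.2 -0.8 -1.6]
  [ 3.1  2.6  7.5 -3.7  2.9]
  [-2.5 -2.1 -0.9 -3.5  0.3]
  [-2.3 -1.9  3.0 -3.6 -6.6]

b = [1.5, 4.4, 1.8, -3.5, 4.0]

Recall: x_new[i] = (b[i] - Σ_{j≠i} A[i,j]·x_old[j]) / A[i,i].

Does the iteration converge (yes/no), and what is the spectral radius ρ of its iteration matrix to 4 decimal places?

no, ρ = 1.2536

A = D + L + U where D = diag(6.6, -2.9, 7.5, -3.5, -6.6).
T_J = -D⁻¹(L+U): T[3,4] = -(0.3)/(-3.5) = +0.0857; T[3,3] = 0.
  T[0,:] = [+0.0000  +0.4697  -0.6061  -0.1212  -0.4394]
  T[1,:] = [+0.4138  +0.0000  -0.4138  -0.2759  -0.5517]
  T[2,:] = [-0.4133  -0.3467  +0.0000  +0.4933  -0.3867]
  T[3,:] = [-0.7143  -0.6000  -0.2571  +0.0000  +0.0857]
  T[4,:] = [-0.3485  -0.2879  +0.4545  -0.5455  +0.0000]
|roots of det(T-λI)|: 1.2536, 0.8474, 0.6705, 0.6705, 0.4611.
ρ(T) = max|λ| = 1.2536; 1.2536 > 1: divergent.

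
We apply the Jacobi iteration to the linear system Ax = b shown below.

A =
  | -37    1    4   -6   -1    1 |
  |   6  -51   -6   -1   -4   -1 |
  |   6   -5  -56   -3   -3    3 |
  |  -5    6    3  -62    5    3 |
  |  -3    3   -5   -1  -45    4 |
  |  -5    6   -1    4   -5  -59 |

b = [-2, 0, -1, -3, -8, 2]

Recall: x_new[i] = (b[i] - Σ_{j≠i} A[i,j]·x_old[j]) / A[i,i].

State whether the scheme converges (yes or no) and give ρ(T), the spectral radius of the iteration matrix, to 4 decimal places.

A = D + L + U where D = diag(-37, -51, -56, -62, -45, -59).
Jacobi: T = -D⁻¹(L+U), T[2,1] = -(-5)/(-56) = -0.0893; T[2,2] = 0.
  T[0,:] = [+0.0000  +0.0270  +0.1081  -0.1622  -0.0270  +0.0270]
  T[1,:] = [+0.1176  +0.0000  -0.1176  -0.0196  -0.0784  -0.0196]
  T[2,:] = [+0.1071  -0.0893  +0.0000  -0.0536  -0.0536  +0.0536]
  T[3,:] = [-0.0806  +0.0968  +0.0484  +0.0000  +0.0806  +0.0484]
  T[4,:] = [-0.0667  +0.0667  -0.1111  -0.0222  +0.0000  +0.0889]
  T[5,:] = [-0.0847  +0.1017  -0.0169  +0.0678  -0.0847  +0.0000]
eigenvalue magnitudes: 0.2166, 0.1481, 0.1387, 0.1387, 0.0951, 0.0951.
ρ(T) = max|λ| = 0.2166; 0.2166 < 1, so it converges for any x₀.

yes, ρ = 0.2166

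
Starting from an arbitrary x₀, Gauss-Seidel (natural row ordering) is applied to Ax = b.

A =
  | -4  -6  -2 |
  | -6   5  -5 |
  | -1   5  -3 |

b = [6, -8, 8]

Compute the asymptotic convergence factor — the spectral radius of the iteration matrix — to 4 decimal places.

1.3398

Diagonal D = diag(-4, 5, -3); L, U strict lower/upper.
GS T = -(D+L)⁻¹U: row 0 first, T[0,1] = -(-6)/(-4) = -1.5000; later rows by forward substitution.
  T[0,:] = [+0.0000 -1.5000 -0.5000]
  T[1,:] = [+0.0000 -1.8000 +0.4000]
  T[2,:] = [+0.0000 -2.5000 +0.8333]
eigenvalue magnitudes: 1.3398, 0.3732, 0.0000.
spectral radius ρ = 1.3398; 1.3398 > 1, so it fails to converge.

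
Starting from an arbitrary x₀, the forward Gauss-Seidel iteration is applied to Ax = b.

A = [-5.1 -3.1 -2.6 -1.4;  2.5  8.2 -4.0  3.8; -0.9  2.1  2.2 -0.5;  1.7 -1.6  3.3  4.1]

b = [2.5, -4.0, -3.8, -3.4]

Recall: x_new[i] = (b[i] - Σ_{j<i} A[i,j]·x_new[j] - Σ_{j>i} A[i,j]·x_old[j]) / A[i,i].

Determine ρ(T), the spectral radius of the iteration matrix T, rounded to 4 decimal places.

Split A = D + L + U, D = diag(-5.1, 8.2, 2.2, 4.1).
T_GS = -(D+L)⁻¹U: row 0 first, T[0,2] = -(-2.6)/(-5.1) = -0.5098; later rows by forward substitution.
  T[0,:] = [+0.0000  -0.6078  -0.5098  -0.2745]
  T[1,:] = [+0.0000  +0.1853  +0.6432  -0.3797]
  T[2,:] = [+0.0000  -0.4256  -0.8226  +0.4774]
  T[3,:] = [+0.0000  +0.6669  +1.1245  -0.4186]
|eigenvalues of T|: 0.9067, 0.2653, 0.1161, 0.0000.
ρ = 0.9067; 0.9067 < 1: convergent.

0.9067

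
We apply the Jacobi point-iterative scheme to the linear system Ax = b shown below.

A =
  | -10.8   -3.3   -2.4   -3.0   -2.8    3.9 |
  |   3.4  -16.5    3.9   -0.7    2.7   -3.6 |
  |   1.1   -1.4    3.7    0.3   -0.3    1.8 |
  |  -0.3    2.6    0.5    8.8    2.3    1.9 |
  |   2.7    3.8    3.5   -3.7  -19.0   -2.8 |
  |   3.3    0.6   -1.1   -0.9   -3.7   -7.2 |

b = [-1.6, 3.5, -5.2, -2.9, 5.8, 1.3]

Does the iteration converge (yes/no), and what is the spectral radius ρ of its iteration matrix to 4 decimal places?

Split A = D + L + U, D = diag(-10.8, -16.5, 3.7, 8.8, -19, -7.2).
Jacobi T = -D⁻¹(L+U): T[2,1] = -(-1.4)/(3.7) = +0.3784; T[2,2] = 0.
  T[0,:] = [+0.0000  -0.3056  -0.2222  -0.2778  -0.2593  +0.3611]
  T[1,:] = [+0.2061  +0.0000  +0.2364  -0.0424  +0.1636  -0.2182]
  T[2,:] = [-0.2973  +0.3784  +0.0000  -0.0811  +0.0811  -0.4865]
  T[3,:] = [+0.0341  -0.2955  -0.0568  +0.0000  -0.2614  -0.2159]
  T[4,:] = [+0.1421  +0.2000  +0.1842  -0.1947  +0.0000  -0.1474]
  T[5,:] = [+0.4583  +0.0833  -0.1528  -0.1250  -0.5139  +0.0000]
|roots of det(T-λI)|: 0.8206, 0.4365, 0.4365, 0.3756, 0.3339, 0.1400.
ρ(T) = max|λ| = 0.8206; 0.8206 < 1, so it converges for any x₀.

yes, ρ = 0.8206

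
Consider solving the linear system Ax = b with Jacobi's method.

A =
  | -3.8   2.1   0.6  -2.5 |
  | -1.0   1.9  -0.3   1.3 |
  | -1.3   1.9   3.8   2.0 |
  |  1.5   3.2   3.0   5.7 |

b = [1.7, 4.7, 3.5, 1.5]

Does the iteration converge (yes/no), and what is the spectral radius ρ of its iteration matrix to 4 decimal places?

no, ρ = 1.1407

Let D = diag(-3.8, 1.9, 3.8, 5.7); L, U the strict triangles.
T_J = -D⁻¹(L+U): T[3,2] = -(3)/(5.7) = -0.5263; T[3,3] = 0.
  T[0,:] = [+0.0000  +0.5526  +0.1579  -0.6579]
  T[1,:] = [+0.5263  +0.0000  +0.1579  -0.6842]
  T[2,:] = [+0.3421  -0.5000  +0.0000  -0.5263]
  T[3,:] = [-0.2632  -0.5614  -0.5263  +0.0000]
moduli |λ_i(T)| = 1.1407, 0.7908, 0.5011, 0.1512.
spectral radius ρ = 1.1407; 1.1407 > 1: divergent.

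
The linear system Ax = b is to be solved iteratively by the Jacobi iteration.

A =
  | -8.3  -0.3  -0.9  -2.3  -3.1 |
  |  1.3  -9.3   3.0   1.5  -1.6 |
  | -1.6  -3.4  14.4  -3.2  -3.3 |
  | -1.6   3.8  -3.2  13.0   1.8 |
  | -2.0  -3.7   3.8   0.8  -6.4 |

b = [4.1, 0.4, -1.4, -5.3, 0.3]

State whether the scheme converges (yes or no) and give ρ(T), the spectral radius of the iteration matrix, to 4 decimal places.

Let D = diag(-8.3, -9.3, 14.4, 13, -6.4); L, U the strict triangles.
Jacobi T = -D⁻¹(L+U): T[2,3] = -(-3.2)/(14.4) = +0.2222; T[2,2] = 0.
  T[0,:] = [+0.0000, -0.0361, -0.1084, -0.2771, -0.3735]
  T[1,:] = [+0.1398, +0.0000, +0.3226, +0.1613, -0.1720]
  T[2,:] = [+0.1111, +0.2361, +0.0000, +0.2222, +0.2292]
  T[3,:] = [+0.1231, -0.2923, +0.2462, +0.0000, -0.1385]
  T[4,:] = [-0.3125, -0.5781, +0.5938, +0.1250, +0.0000]
eigenvalue magnitudes: 0.7132, 0.5070, 0.1840, 0.1840, 0.0148.
spectral radius ρ = 0.7132; 0.7132 < 1, so it converges for any x₀.

yes, ρ = 0.7132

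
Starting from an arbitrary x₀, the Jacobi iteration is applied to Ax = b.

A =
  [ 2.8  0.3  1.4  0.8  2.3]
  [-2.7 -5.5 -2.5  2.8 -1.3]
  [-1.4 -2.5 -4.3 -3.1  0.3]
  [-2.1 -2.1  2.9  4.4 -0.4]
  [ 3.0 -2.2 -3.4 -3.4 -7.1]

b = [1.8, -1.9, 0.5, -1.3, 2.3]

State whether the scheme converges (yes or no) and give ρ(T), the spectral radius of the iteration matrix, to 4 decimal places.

no, ρ = 1.1703

Write A = D+L+U with D = diag(2.8, -5.5, -4.3, 4.4, -7.1).
Jacobi: T = -D⁻¹(L+U), T[1,2] = -(-2.5)/(-5.5) = -0.4545; T[1,1] = 0.
  T[0,:] = [+0.0000  -0.1071  -0.5000  -0.2857  -0.8214]
  T[1,:] = [-0.4909  +0.0000  -0.4545  +0.5091  -0.2364]
  T[2,:] = [-0.3256  -0.5814  +0.0000  -0.7209  +0.0698]
  T[3,:] = [+0.4773  +0.4773  -0.6591  +0.0000  +0.0909]
  T[4,:] = [+0.4225  -0.3099  -0.4789  -0.4789  +0.0000]
moduli |λ_i(T)| = 1.1703, 0.6737, 0.6351, 0.6351, 0.6231.
ρ(T) = max|λ| = 1.1703; 1.1703 > 1: divergent.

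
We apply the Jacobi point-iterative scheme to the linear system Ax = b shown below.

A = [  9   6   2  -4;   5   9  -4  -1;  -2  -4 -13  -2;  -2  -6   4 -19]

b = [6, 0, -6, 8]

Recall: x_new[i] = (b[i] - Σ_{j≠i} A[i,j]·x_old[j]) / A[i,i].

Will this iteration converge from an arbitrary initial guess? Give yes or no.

Let D = diag(9, 9, -13, -19); L, U the strict triangles.
T_J = -D⁻¹(L+U): T[1,3] = -(-1)/(9) = +0.1111; T[1,1] = 0.
  T[0,:] = [+0.0000  -0.6667  -0.2222  +0.4444]
  T[1,:] = [-0.5556  +0.0000  +0.4444  +0.1111]
  T[2,:] = [-0.1538  -0.3077  +0.0000  -0.1538]
  T[3,:] = [-0.1053  -0.3158  +0.2105  +0.0000]
moduli |λ_i(T)| = 0.6231, 0.3919, 0.3796, 0.3796.
ρ(T) = max|λ| = 0.6231; 0.6231 < 1, so it converges for any x₀.

yes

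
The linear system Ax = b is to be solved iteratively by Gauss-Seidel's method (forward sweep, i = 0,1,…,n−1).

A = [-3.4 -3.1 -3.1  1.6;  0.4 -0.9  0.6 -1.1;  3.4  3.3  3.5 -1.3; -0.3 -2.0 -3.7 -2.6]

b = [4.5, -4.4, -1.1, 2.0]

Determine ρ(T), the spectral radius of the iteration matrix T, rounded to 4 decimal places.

A = D + L + U where D = diag(-3.4, -0.9, 3.5, -2.6).
Gauss-Seidel: T = -(D+L)⁻¹U, row 0 first, T[0,1] = -(-3.1)/(-3.4) = -0.9118; later rows by forward substitution.
  T[0,:] = [+0.0000 -0.9118 -0.9118 +0.4706]
  T[1,:] = [+0.0000 -0.4052 +0.2614 -1.0131]
  T[2,:] = [+0.0000 +1.2678 +0.6392 +0.8695]
  T[3,:] = [+0.0000 -1.3872 -1.0056 -0.5123]
|eigenvalues of T|: 1.2527, 0.9953, 0.0209, 0.0000.
ρ = 1.2527; 1.2527 > 1: divergent.

1.2527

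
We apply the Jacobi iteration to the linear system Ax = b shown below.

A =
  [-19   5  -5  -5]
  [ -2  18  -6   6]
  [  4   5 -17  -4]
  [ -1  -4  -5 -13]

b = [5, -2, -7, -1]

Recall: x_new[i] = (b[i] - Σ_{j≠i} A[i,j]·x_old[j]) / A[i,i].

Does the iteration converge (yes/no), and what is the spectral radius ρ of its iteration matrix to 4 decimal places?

yes, ρ = 0.6873

Split A = D + L + U, D = diag(-19, 18, -17, -13).
Jacobi T = -D⁻¹(L+U): T[1,3] = -(6)/(18) = -0.3333; T[1,1] = 0.
  T[0,:] = [+0.0000  +0.2632  -0.2632  -0.2632]
  T[1,:] = [+0.1111  +0.0000  +0.3333  -0.3333]
  T[2,:] = [+0.2353  +0.2941  +0.0000  -0.2353]
  T[3,:] = [-0.0769  -0.3077  -0.3846  +0.0000]
|roots of det(T-λI)|: 0.6873, 0.3212, 0.2759, 0.2759.
spectral radius ρ = 0.6873; 0.6873 < 1, so it converges for any x₀.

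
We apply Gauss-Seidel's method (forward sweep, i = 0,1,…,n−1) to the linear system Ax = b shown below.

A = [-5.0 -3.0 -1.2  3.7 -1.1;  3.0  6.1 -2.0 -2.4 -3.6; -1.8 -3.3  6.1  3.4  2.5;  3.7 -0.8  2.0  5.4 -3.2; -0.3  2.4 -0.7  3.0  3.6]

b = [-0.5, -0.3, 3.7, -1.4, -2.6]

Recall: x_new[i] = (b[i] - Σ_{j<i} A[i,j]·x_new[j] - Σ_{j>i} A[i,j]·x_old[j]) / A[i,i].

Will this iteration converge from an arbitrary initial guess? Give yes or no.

Let D = diag(-5, 6.1, 6.1, 5.4, 3.6); L, U the strict triangles.
Gauss-Seidel: T = -(D+L)⁻¹U, row 0 first, T[0,3] = -(3.7)/(-5) = +0.7400; later rows by forward substitution.
  T[0,:] = [+0.0000 -0.6000 -0.2400 +0.7400 -0.2200]
  T[1,:] = [+0.0000 +0.2951 +0.4459 +0.0295 +0.6984]
  T[2,:] = [+0.0000 -0.0174 +0.1704 -0.3231 -0.0970]
  T[3,:] = [+0.0000 +0.4613 +0.1674 -0.3830 +0.8827]
  T[4,:] = [+0.0000 -0.6345 -0.4236 +0.2984 -1.2383]
|roots of det(T-λI)|: 1.1680, 0.2284, 0.1425, 0.1425, 0.0000.
ρ = 1.1680; 1.1680 > 1, so it fails to converge.

no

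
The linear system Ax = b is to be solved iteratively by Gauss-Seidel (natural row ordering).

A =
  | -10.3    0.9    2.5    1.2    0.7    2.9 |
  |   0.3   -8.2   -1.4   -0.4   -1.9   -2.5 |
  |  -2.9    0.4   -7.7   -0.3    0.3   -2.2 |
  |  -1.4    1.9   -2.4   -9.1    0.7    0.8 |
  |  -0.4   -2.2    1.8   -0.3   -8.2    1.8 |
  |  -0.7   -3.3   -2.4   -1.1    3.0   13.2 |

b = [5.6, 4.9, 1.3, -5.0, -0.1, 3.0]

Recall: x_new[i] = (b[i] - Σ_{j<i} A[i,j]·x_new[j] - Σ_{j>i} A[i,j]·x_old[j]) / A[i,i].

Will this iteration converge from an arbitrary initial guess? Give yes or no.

yes

Diagonal D = diag(-10.3, -8.2, -7.7, -9.1, -8.2, 13.2); L, U strict lower/upper.
GS T = -(D+L)⁻¹U: row 0 first, T[0,3] = -(1.2)/(-10.3) = +0.1165; later rows by forward substitution.
  T[0,:] = [+0.0000 +0.0874 +0.2427 +0.1165 +0.0680 +0.2816]
  T[1,:] = [+0.0000 +0.0032 -0.1619 -0.0445 -0.2292 -0.2946]
  T[2,:] = [+0.0000 -0.0327 -0.0998 -0.0852 +0.0015 -0.4071]
  T[3,:] = [+0.0000 -0.0041 -0.0448 -0.0048 +0.0182 +0.0904]
  T[4,:] = [+0.0000 -0.0122 +0.0113 -0.0123 +0.0578 +0.1921]
  T[5,:] = [+0.0000 +0.0019 -0.0520 -0.0180 -0.0651 -0.1689]
|roots of det(T-λI)|: 0.2770, 0.0729, 0.0427, 0.0427, 0.0141, 0.0000.
ρ(T) = max|λ| = 0.2770; 0.2770 < 1 ⇒ converges.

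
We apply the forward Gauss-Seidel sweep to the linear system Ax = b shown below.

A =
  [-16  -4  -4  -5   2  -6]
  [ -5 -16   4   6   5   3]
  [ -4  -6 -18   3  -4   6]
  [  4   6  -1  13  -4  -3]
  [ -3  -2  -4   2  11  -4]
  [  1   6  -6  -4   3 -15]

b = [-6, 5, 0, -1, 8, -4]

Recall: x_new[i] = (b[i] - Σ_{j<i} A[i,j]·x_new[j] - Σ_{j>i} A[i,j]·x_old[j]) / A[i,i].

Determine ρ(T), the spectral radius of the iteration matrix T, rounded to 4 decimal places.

0.5002

A = D + L + U where D = diag(-16, -16, -18, 13, 11, -15).
Gauss-Seidel: T = -(D+L)⁻¹U, row 0 first, T[0,5] = -(-6)/(-16) = -0.3750; later rows by forward substitution.
  T[0,:] = [+0.0000  -0.2500  -0.2500  -0.3125  +0.1250  -0.3750]
  T[1,:] = [+0.0000  +0.0781  +0.3281  +0.4727  +0.2734  +0.3047]
  T[2,:] = [+0.0000  +0.0295  -0.0538  +0.0786  -0.3411  +0.3151]
  T[3,:] = [+0.0000  +0.0431  -0.0787  -0.1160  +0.1168  +0.2298]
  T[4,:] = [+0.0000  -0.0511  -0.0138  +0.0504  -0.0615  +0.3896]
  T[5,:] = [+0.0000  -0.0189  +0.1543  +0.1778  +0.2107  -0.0125]
|eigenvalues of T|: 0.5002, 0.3165, 0.1736, 0.1345, 0.0210, 0.0000.
ρ(T) = max|λ| = 0.5002; 0.5002 < 1, so it converges for any x₀.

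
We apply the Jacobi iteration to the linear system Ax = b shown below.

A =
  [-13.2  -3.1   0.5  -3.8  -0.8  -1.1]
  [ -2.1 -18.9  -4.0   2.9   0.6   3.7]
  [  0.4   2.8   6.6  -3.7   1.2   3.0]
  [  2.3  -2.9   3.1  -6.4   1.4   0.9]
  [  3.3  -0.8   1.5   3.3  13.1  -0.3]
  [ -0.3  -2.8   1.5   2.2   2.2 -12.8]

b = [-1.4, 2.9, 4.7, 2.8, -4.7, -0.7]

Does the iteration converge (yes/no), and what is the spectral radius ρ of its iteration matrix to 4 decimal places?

Diagonal D = diag(-13.2, -18.9, 6.6, -6.4, 13.1, -12.8); L, U strict lower/upper.
T_J = -D⁻¹(L+U): T[0,5] = -(-1.1)/(-13.2) = -0.0833; T[0,0] = 0.
  T[0,:] = [+0.0000, -0.2348, +0.0379, -0.2879, -0.0606, -0.0833]
  T[1,:] = [-0.1111, +0.0000, -0.2116, +0.1534, +0.0317, +0.1958]
  T[2,:] = [-0.0606, -0.4242, +0.0000, +0.5606, -0.1818, -0.4545]
  T[3,:] = [+0.3594, -0.4531, +0.4844, +0.0000, +0.2188, +0.1406]
  T[4,:] = [-0.2519, +0.0611, -0.1145, -0.2519, +0.0000, +0.0229]
  T[5,:] = [-0.0234, -0.2188, +0.1172, +0.1719, +0.1719, +0.0000]
moduli |λ_i(T)| = 0.5059, 0.3609, 0.3609, 0.3247, 0.3247, 0.1115.
spectral radius ρ = 0.5059; 0.5059 < 1, so it converges for any x₀.

yes, ρ = 0.5059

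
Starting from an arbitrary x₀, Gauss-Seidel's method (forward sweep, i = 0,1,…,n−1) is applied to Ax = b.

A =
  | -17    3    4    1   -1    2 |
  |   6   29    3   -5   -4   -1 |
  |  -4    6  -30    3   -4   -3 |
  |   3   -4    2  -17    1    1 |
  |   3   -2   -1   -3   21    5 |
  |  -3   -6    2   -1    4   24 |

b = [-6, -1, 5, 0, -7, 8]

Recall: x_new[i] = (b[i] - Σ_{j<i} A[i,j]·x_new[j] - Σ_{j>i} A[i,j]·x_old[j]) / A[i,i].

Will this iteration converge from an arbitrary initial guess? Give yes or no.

yes

Diagonal D = diag(-17, 29, -30, -17, 21, 24); L, U strict lower/upper.
GS T = -(D+L)⁻¹U: row 0 first, T[0,5] = -(2)/(-17) = +0.1176; later rows by forward substitution.
  T[0,:] = [+0.0000  +0.1765  +0.2353  +0.0588  -0.0588  +0.1176]
  T[1,:] = [+0.0000  -0.0365  -0.1521  +0.1602  +0.1501  +0.0101]
  T[2,:] = [+0.0000  -0.0308  -0.0618  +0.1242  -0.0955  -0.1137]
  T[3,:] = [+0.0000  +0.0361  +0.0700  -0.0127  +0.0019  +0.0638]
  T[4,:] = [+0.0000  -0.0250  -0.0410  +0.0110  +0.0184  -0.2502]
  T[5,:] = [+0.0000  +0.0212  +0.0063  +0.0347  +0.0351  +0.0711]
|eigenvalues of T|: 0.1958, 0.1190, 0.1190, 0.0485, 0.0237, 0.0000.
ρ(T) = max|λ| = 0.1958; 0.1958 < 1 ⇒ converges.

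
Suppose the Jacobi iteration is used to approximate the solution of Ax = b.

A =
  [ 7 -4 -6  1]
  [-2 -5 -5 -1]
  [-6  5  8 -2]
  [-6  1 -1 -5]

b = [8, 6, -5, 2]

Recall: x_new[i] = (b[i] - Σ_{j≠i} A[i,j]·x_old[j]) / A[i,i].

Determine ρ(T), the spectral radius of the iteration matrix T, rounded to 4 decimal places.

1.1922

Let D = diag(7, -5, 8, -5); L, U the strict triangles.
Jacobi: T = -D⁻¹(L+U), T[2,0] = -(-6)/(8) = +0.7500; T[2,2] = 0.
  T[0,:] = [+0.0000  +0.5714  +0.8571  -0.1429]
  T[1,:] = [-0.4000  +0.0000  -1.0000  -0.2000]
  T[2,:] = [+0.7500  -0.6250  +0.0000  +0.2500]
  T[3,:] = [-1.2000  +0.2000  -0.2000  +0.0000]
moduli |λ_i(T)| = 1.1922, 0.7734, 0.4684, 0.0496.
ρ(T) = max|λ| = 1.1922; 1.1922 > 1, so it fails to converge.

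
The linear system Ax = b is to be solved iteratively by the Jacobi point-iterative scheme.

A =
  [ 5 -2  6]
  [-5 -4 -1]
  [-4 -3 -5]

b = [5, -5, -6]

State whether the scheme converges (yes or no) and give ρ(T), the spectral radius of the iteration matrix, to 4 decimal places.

Write A = D+L+U with D = diag(5, -4, -5).
T_J = -D⁻¹(L+U): T[1,0] = -(-5)/(-4) = -1.2500; T[1,1] = 0.
  T[0,:] = [+0.0000 +0.4000 -1.2000]
  T[1,:] = [-1.2500 +0.0000 -0.2500]
  T[2,:] = [-0.8000 -0.6000 +0.0000]
|λ(T)| sorted: 1.1502, 0.8444, 0.8444.
spectral radius ρ = 1.1502; 1.1502 > 1 ⇒ diverges.

no, ρ = 1.1502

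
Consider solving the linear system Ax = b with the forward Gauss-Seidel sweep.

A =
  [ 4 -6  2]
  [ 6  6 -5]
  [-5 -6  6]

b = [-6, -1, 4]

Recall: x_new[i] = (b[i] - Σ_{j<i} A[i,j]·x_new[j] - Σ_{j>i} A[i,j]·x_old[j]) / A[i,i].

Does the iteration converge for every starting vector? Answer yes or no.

Let D = diag(4, 6, 6); L, U the strict triangles.
Gauss-Seidel: T = -(D+L)⁻¹U, row 0 first, T[0,1] = -(-6)/(4) = +1.5000; later rows by forward substitution.
  T[0,:] = [+0.0000 +1.5000 -0.5000]
  T[1,:] = [+0.0000 -1.5000 +1.3333]
  T[2,:] = [+0.0000 -0.2500 +0.9167]
eigenvalue magnitudes: 1.3531, 0.7698, 0.0000.
ρ(T) = max|λ| = 1.3531; 1.3531 > 1: divergent.

no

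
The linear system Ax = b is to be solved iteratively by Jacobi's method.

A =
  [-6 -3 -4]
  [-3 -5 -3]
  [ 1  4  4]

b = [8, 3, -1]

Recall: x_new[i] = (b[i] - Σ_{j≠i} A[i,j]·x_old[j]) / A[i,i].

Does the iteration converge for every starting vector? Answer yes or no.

no

A = D + L + U where D = diag(-6, -5, 4).
Jacobi T = -D⁻¹(L+U): T[2,0] = -(1)/(4) = -0.2500; T[2,2] = 0.
  T[0,:] = [+0.0000 -0.5000 -0.6667]
  T[1,:] = [-0.6000 +0.0000 -0.6000]
  T[2,:] = [-0.2500 -1.0000 +0.0000]
|eigenvalues of T|: 1.2082, 0.6270, 0.6270.
spectral radius ρ = 1.2082; 1.2082 > 1 ⇒ diverges.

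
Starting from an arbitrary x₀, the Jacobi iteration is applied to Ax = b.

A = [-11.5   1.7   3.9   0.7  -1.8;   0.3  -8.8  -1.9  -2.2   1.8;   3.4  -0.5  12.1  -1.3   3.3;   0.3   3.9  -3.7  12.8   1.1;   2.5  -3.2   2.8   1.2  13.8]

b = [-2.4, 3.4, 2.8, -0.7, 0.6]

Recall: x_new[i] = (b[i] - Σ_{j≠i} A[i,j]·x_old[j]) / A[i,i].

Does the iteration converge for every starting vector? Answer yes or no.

yes

Let D = diag(-11.5, -8.8, 12.1, 12.8, 13.8); L, U the strict triangles.
Jacobi T = -D⁻¹(L+U): T[1,3] = -(-2.2)/(-8.8) = -0.2500; T[1,1] = 0.
  T[0,:] = [+0.0000, +0.1478, +0.3391, +0.0609, -0.1565]
  T[1,:] = [+0.0341, +0.0000, -0.2159, -0.2500, +0.2045]
  T[2,:] = [-0.2810, +0.0413, +0.0000, +0.1074, -0.2727]
  T[3,:] = [-0.0234, -0.3047, +0.2891, +0.0000, -0.0859]
  T[4,:] = [-0.1812, +0.2319, -0.2029, -0.0870, +0.0000]
|λ(T)| sorted: 0.5073, 0.3443, 0.2571, 0.2571, 0.0479.
ρ = 0.5073; 0.5073 < 1 ⇒ converges.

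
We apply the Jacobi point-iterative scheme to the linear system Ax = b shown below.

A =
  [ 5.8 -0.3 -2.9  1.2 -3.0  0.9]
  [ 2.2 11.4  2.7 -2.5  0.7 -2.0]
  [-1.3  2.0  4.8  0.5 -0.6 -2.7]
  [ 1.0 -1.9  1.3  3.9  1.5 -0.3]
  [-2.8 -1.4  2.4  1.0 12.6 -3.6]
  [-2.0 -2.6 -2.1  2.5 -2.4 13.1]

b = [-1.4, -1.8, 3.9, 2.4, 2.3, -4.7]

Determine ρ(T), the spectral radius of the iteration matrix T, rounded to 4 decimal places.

Write A = D+L+U with D = diag(5.8, 11.4, 4.8, 3.9, 12.6, 13.1).
Jacobi: T = -D⁻¹(L+U), T[3,5] = -(-0.3)/(3.9) = +0.0769; T[3,3] = 0.
  T[0,:] = [+0.0000, +0.0517, +0.5000, -0.2069, +0.5172, -0.1552]
  T[1,:] = [-0.1930, +0.0000, -0.2368, +0.2193, -0.0614, +0.1754]
  T[2,:] = [+0.2708, -0.4167, +0.0000, -0.1042, +0.1250, +0.5625]
  T[3,:] = [-0.2564, +0.4872, -0.3333, +0.0000, -0.3846, +0.0769]
  T[4,:] = [+0.2222, +0.1111, -0.1905, -0.0794, +0.0000, +0.2857]
  T[5,:] = [+0.1527, +0.1985, +0.1603, -0.1908, +0.1832, +0.0000]
|eigenvalues of T|: 0.8549, 0.5658, 0.5658, 0.3033, 0.1286, 0.0402.
ρ = 0.8549; 0.8549 < 1, so it converges for any x₀.

0.8549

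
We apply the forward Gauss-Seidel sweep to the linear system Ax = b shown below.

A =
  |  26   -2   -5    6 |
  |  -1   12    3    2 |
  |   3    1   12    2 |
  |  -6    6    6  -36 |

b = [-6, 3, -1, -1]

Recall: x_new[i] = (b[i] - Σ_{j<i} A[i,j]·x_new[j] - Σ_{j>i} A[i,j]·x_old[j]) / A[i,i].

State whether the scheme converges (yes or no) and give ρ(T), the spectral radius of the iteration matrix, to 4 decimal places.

yes, ρ = 0.1504

Write A = D+L+U with D = diag(26, 12, 12, -36).
T_GS = -(D+L)⁻¹U: row 0 first, T[0,3] = -(6)/(26) = -0.2308; later rows by forward substitution.
  T[0,:] = [+0.0000 +0.0769 +0.1923 -0.2308]
  T[1,:] = [+0.0000 +0.0064 -0.2340 -0.1859]
  T[2,:] = [+0.0000 -0.0198 -0.0286 -0.0935]
  T[3,:] = [+0.0000 -0.0150 -0.0758 -0.0081]
eigenvalue magnitudes: 0.1504, 0.0675, 0.0526, 0.0000.
ρ = 0.1504; 0.1504 < 1, so it converges for any x₀.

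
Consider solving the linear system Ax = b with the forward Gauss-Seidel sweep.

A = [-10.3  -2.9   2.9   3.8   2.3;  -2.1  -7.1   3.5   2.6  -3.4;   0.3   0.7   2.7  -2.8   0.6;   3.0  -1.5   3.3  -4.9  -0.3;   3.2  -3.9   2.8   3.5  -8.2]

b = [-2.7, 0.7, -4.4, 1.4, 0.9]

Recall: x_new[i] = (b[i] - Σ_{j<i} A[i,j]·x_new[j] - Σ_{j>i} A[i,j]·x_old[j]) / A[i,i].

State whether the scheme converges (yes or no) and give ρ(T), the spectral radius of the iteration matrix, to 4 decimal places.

yes, ρ = 0.9116

Let D = diag(-10.3, -7.1, 2.7, -4.9, -8.2); L, U the strict triangles.
Gauss-Seidel: T = -(D+L)⁻¹U, row 0 first, T[0,3] = -(3.8)/(-10.3) = +0.3689; later rows by forward substitution.
  T[0,:] = [+0.0000  -0.2816  +0.2816  +0.3689  +0.2233]
  T[1,:] = [+0.0000  +0.0833  +0.4097  +0.2571  -0.5449]
  T[2,:] = [+0.0000  +0.0097  -0.1375  +0.9294  -0.1058]
  T[3,:] = [+0.0000  -0.1913  -0.0456  +0.7731  +0.1711]
  T[4,:] = [+0.0000  -0.2278  -0.1514  +0.6690  +0.3832]
|roots of det(T-λI)|: 0.9116, 0.4403, 0.2804, 0.0306, 0.0000.
ρ = 0.9116; 0.9116 < 1: convergent.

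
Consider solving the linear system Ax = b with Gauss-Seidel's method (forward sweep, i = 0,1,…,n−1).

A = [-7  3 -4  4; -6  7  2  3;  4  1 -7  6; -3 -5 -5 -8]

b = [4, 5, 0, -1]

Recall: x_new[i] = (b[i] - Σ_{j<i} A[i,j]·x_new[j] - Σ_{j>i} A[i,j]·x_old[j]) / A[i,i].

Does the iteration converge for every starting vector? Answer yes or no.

no

Split A = D + L + U, D = diag(-7, 7, -7, -8).
Gauss-Seidel: T = -(D+L)⁻¹U, row 0 first, T[0,2] = -(-4)/(-7) = -0.5714; later rows by forward substitution.
  T[0,:] = [+0.0000 +0.4286 -0.5714 +0.5714]
  T[1,:] = [+0.0000 +0.3673 -0.7755 +0.0612]
  T[2,:] = [+0.0000 +0.2974 -0.4373 +1.1924]
  T[3,:] = [+0.0000 -0.5762 +0.9723 -0.9978]
|eigenvalues of T|: 1.6499, 0.6206, 0.0384, 0.0000.
ρ = 1.6499; 1.6499 > 1: divergent.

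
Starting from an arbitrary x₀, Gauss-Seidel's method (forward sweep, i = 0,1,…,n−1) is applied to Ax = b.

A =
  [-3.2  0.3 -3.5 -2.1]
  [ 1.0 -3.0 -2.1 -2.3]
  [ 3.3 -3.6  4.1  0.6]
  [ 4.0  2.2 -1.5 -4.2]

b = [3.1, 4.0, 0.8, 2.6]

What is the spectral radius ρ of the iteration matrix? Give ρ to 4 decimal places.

1.4512

Let D = diag(-3.2, -3, 4.1, -4.2); L, U the strict triangles.
Gauss-Seidel: T = -(D+L)⁻¹U, row 0 first, T[0,1] = -(0.3)/(-3.2) = +0.0938; later rows by forward substitution.
  T[0,:] = [+0.0000 +0.0938 -1.0938 -0.6562]
  T[1,:] = [+0.0000 +0.0312 -1.0646 -0.9854]
  T[2,:] = [+0.0000 -0.0480 -0.0544 -0.4834]
  T[3,:] = [+0.0000 +0.1228 -1.5799 -0.9685]
eigenvalue magnitudes: 1.4512, 0.4728, 0.0133, 0.0000.
spectral radius ρ = 1.4512; 1.4512 > 1 ⇒ diverges.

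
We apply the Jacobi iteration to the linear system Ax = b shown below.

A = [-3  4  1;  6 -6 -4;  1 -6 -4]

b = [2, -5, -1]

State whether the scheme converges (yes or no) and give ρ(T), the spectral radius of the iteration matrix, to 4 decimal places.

no, ρ = 1.6867

A = D + L + U where D = diag(-3, -6, -4).
Jacobi: T = -D⁻¹(L+U), T[2,0] = -(1)/(-4) = +0.2500; T[2,2] = 0.
  T[0,:] = [+0.0000, +1.3333, +0.3333]
  T[1,:] = [+1.0000, +0.0000, -0.6667]
  T[2,:] = [+0.2500, -1.5000, +0.0000]
|λ(T)| sorted: 1.6867, 1.3753, 0.3113.
spectral radius ρ = 1.6867; 1.6867 > 1: divergent.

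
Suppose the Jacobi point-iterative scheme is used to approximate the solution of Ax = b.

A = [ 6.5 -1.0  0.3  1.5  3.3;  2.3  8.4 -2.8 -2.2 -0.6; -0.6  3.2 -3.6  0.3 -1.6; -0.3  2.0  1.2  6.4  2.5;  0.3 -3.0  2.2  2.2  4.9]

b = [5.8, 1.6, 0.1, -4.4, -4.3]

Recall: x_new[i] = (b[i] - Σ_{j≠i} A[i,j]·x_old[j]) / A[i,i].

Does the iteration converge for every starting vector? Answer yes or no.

Let D = diag(6.5, 8.4, -3.6, 6.4, 4.9); L, U the strict triangles.
T_J = -D⁻¹(L+U): T[2,1] = -(3.2)/(-3.6) = +0.8889; T[2,2] = 0.
  T[0,:] = [+0.0000 +0.1538 -0.0462 -0.2308 -0.5077]
  T[1,:] = [-0.2738 +0.0000 +0.3333 +0.2619 +0.0714]
  T[2,:] = [-0.1667 +0.8889 +0.0000 +0.0833 -0.4444]
  T[3,:] = [+0.0469 -0.3125 -0.1875 +0.0000 -0.3906]
  T[4,:] = [-0.0612 +0.6122 -0.4490 -0.4490 +0.0000]
moduli |λ_i(T)| = 0.8855, 0.5089, 0.4286, 0.4286, 0.2913.
spectral radius ρ = 0.8855; 0.8855 < 1 ⇒ converges.

yes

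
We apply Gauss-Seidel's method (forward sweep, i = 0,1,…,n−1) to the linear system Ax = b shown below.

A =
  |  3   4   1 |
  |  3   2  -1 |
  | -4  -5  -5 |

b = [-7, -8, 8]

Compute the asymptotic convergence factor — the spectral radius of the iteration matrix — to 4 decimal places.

1.6000

Diagonal D = diag(3, 2, -5); L, U strict lower/upper.
GS T = -(D+L)⁻¹U: row 0 first, T[0,1] = -(4)/(3) = -1.3333; later rows by forward substitution.
  T[0,:] = [+0.0000  -1.3333  -0.3333]
  T[1,:] = [+0.0000  +2.0000  +1.0000]
  T[2,:] = [+0.0000  -0.9333  -0.7333]
|roots of det(T-λI)|: 1.6000, 0.3333, 0.0000.
spectral radius ρ = 1.6000; 1.6000 > 1 ⇒ diverges.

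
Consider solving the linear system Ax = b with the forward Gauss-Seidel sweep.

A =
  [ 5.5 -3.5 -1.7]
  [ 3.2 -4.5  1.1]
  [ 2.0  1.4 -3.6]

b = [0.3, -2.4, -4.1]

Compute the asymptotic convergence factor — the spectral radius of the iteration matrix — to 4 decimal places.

Write A = D+L+U with D = diag(5.5, -4.5, -3.6).
GS T = -(D+L)⁻¹U: row 0 first, T[0,2] = -(-1.7)/(5.5) = +0.3091; later rows by forward substitution.
  T[0,:] = [+0.0000, +0.6364, +0.3091]
  T[1,:] = [+0.0000, +0.4525, +0.4642]
  T[2,:] = [+0.0000, +0.5295, +0.3523]
|λ(T)| sorted: 0.9007, 0.0959, 0.0000.
ρ(T) = max|λ| = 0.9007; 0.9007 < 1 ⇒ converges.

0.9007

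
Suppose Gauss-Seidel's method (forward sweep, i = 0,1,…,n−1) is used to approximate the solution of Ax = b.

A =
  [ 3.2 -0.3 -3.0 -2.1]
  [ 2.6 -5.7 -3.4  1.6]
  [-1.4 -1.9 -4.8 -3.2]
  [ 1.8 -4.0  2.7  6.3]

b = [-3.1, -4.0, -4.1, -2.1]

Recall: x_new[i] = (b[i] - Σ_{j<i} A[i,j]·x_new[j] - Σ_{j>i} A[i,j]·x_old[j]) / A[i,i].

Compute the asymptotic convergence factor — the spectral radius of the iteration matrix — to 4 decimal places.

Diagonal D = diag(3.2, -5.7, -4.8, 6.3); L, U strict lower/upper.
Gauss-Seidel: T = -(D+L)⁻¹U, row 0 first, T[0,2] = -(-3)/(3.2) = +0.9375; later rows by forward substitution.
  T[0,:] = [+0.0000  +0.0938  +0.9375  +0.6562]
  T[1,:] = [+0.0000  +0.0428  -0.1689  +0.5800]
  T[2,:] = [+0.0000  -0.0443  -0.2066  -1.0877]
  T[3,:] = [+0.0000  +0.0193  -0.2865  +0.6469]
|roots of det(T-λI)|: 0.9431, 0.4834, 0.0234, 0.0000.
ρ(T) = max|λ| = 0.9431; 0.9431 < 1 ⇒ converges.

0.9431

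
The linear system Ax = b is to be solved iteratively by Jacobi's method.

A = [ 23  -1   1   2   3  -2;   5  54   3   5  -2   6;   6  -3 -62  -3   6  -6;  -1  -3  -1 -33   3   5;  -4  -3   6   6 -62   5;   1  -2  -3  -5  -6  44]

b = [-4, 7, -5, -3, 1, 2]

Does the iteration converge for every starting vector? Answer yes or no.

yes

Diagonal D = diag(23, 54, -62, -33, -62, 44); L, U strict lower/upper.
T_J = -D⁻¹(L+U): T[4,5] = -(5)/(-62) = +0.0806; T[4,4] = 0.
  T[0,:] = [+0.0000 +0.0435 -0.0435 -0.0870 -0.1304 +0.0870]
  T[1,:] = [-0.0926 +0.0000 -0.0556 -0.0926 +0.0370 -0.1111]
  T[2,:] = [+0.0968 -0.0484 +0.0000 -0.0484 +0.0968 -0.0968]
  T[3,:] = [-0.0303 -0.0909 -0.0303 +0.0000 +0.0909 +0.1515]
  T[4,:] = [-0.0645 -0.0484 +0.0968 +0.0968 +0.0000 +0.0806]
  T[5,:] = [-0.0227 +0.0455 +0.0682 +0.1136 +0.1364 +0.0000]
|roots of det(T-λI)|: 0.2402, 0.1784, 0.1784, 0.1188, 0.1188, 0.0599.
ρ(T) = max|λ| = 0.2402; 0.2402 < 1 ⇒ converges.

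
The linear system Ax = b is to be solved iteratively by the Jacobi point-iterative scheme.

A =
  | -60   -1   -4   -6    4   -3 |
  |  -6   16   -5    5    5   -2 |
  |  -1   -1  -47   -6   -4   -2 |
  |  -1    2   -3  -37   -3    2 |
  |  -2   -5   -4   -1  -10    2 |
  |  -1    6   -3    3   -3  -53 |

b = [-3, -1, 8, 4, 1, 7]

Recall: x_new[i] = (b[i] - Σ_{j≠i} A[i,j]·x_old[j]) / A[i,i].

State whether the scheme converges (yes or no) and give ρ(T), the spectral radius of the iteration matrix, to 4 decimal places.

Let D = diag(-60, 16, -47, -37, -10, -53); L, U the strict triangles.
Jacobi T = -D⁻¹(L+U): T[1,4] = -(5)/(16) = -0.3125; T[1,1] = 0.
  T[0,:] = [+0.0000  -0.0167  -0.0667  -0.1000  +0.0667  -0.0500]
  T[1,:] = [+0.3750  +0.0000  +0.3125  -0.3125  -0.3125  +0.1250]
  T[2,:] = [-0.0213  -0.0213  +0.0000  -0.1277  -0.0851  -0.0426]
  T[3,:] = [-0.0270  +0.0541  -0.0811  +0.0000  -0.0811  +0.0541]
  T[4,:] = [-0.2000  -0.5000  -0.4000  -0.1000  +0.0000  +0.2000]
  T[5,:] = [-0.0189  +0.1132  -0.0566  +0.0566  -0.0566  +0.0000]
|λ(T)| sorted: 0.4496, 0.3441, 0.3441, 0.1986, 0.0850, 0.0245.
spectral radius ρ = 0.4496; 0.4496 < 1 ⇒ converges.

yes, ρ = 0.4496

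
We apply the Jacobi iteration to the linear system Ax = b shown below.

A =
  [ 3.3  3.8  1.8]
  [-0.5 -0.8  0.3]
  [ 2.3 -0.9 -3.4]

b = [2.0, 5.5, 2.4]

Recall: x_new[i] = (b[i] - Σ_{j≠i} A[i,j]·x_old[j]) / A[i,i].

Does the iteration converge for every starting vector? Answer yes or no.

Let D = diag(3.3, -0.8, -3.4); L, U the strict triangles.
Jacobi: T = -D⁻¹(L+U), T[1,2] = -(0.3)/(-0.8) = +0.3750; T[1,1] = 0.
  T[0,:] = [+0.0000  -1.1515  -0.5455]
  T[1,:] = [-0.6250  +0.0000  +0.3750]
  T[2,:] = [+0.6765  -0.2647  +0.0000]
moduli |λ_i(T)| = 0.8405, 0.6745, 0.6745.
ρ(T) = max|λ| = 0.8405; 0.8405 < 1, so it converges for any x₀.

yes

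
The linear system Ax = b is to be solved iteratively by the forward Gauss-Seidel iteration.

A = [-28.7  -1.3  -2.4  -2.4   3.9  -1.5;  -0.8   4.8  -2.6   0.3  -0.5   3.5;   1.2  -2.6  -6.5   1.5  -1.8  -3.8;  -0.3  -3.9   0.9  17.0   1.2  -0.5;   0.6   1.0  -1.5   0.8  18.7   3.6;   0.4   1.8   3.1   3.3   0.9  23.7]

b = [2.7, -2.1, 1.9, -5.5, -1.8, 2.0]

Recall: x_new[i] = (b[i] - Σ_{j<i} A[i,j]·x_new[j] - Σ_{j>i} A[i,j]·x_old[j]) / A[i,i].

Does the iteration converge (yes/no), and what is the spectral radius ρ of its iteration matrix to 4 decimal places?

yes, ρ = 0.3769

A = D + L + U where D = diag(-28.7, 4.8, -6.5, 17, 18.7, 23.7).
T_GS = -(D+L)⁻¹U: row 0 first, T[0,4] = -(3.9)/(-28.7) = +0.1359; later rows by forward substitution.
  T[0,:] = [+0.0000  -0.0453  -0.0836  -0.0836  +0.1359  -0.0523]
  T[1,:] = [+0.0000  -0.0075  +0.5277  -0.0764  +0.1268  -0.7379]
  T[2,:] = [+0.0000  -0.0053  -0.2265  +0.2459  -0.3026  -0.2991]
  T[3,:] = [+0.0000  -0.0022  +0.1316  -0.0320  -0.0231  -0.1250]
  T[4,:] = [+0.0000  +0.0015  -0.0493  +0.0279  -0.0344  -0.1700]
  T[5,:] = [+0.0000  +0.0023  -0.0255  -0.0215  +0.0322  +0.1199]
|eigenvalues of T|: 0.3769, 0.1149, 0.1149, 0.0279, 0.0094, 0.0000.
spectral radius ρ = 0.3769; 0.3769 < 1, so it converges for any x₀.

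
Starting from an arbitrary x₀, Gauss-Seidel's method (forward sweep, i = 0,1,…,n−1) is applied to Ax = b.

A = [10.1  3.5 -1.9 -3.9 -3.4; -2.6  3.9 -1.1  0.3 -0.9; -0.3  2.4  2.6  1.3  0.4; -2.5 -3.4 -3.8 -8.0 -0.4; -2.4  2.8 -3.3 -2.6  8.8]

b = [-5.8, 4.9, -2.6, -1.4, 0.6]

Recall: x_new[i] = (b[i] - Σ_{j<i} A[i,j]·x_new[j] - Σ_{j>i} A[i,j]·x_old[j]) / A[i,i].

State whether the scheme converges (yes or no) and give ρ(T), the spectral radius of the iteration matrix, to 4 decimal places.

yes, ρ = 0.9401

A = D + L + U where D = diag(10.1, 3.9, 2.6, -8, 8.8).
T_GS = -(D+L)⁻¹U: row 0 first, T[0,2] = -(-1.9)/(10.1) = +0.1881; later rows by forward substitution.
  T[0,:] = [+0.0000 -0.3465 +0.1881 +0.3861 +0.3366]
  T[1,:] = [+0.0000 -0.2310 +0.4075 +0.1805 +0.4552]
  T[2,:] = [+0.0000 +0.1733 -0.3544 -0.6221 -0.5352]
  T[3,:] = [+0.0000 +0.1242 -0.0636 +0.0981 -0.0944]
  T[4,:] = [+0.0000 +0.0807 -0.2300 -0.1564 -0.2816]
|λ(T)| sorted: 0.9401, 0.1482, 0.1482, 0.0323, 0.0000.
ρ = 0.9401; 0.9401 < 1: convergent.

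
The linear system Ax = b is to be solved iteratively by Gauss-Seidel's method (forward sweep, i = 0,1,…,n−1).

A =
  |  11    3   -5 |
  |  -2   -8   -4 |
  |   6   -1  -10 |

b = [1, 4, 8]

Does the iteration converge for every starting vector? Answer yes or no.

Let D = diag(11, -8, -10); L, U the strict triangles.
GS T = -(D+L)⁻¹U: row 0 first, T[0,1] = -(3)/(11) = -0.2727; later rows by forward substitution.
  T[0,:] = [+0.0000 -0.2727 +0.4545]
  T[1,:] = [+0.0000 +0.0682 -0.6136]
  T[2,:] = [+0.0000 -0.1705 +0.3341]
moduli |λ_i(T)| = 0.5508, 0.1485, 0.0000.
spectral radius ρ = 0.5508; 0.5508 < 1, so it converges for any x₀.

yes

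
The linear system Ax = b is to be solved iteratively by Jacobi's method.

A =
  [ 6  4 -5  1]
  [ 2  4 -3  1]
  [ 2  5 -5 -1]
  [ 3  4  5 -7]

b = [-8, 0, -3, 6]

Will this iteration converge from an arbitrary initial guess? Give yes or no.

no

Split A = D + L + U, D = diag(6, 4, -5, -7).
Jacobi: T = -D⁻¹(L+U), T[3,1] = -(4)/(-7) = +0.5714; T[3,3] = 0.
  T[0,:] = [+0.0000 -0.6667 +0.8333 -0.1667]
  T[1,:] = [-0.5000 +0.0000 +0.7500 -0.2500]
  T[2,:] = [+0.4000 +1.0000 +0.0000 -0.2000]
  T[3,:] = [+0.4286 +0.5714 +0.7143 +0.0000]
|roots of det(T-λI)|: 1.3544, 0.5997, 0.5997, 0.4693.
ρ(T) = max|λ| = 1.3544; 1.3544 > 1 ⇒ diverges.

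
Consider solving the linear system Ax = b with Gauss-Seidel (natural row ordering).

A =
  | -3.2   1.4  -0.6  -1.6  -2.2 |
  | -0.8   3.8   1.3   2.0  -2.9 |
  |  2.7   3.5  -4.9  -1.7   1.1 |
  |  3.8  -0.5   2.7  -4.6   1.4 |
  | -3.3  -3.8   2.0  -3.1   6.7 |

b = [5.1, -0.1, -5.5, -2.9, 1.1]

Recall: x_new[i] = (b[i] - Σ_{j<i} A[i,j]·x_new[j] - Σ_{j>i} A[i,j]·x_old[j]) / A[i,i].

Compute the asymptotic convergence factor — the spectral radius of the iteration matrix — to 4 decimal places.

Write A = D+L+U with D = diag(-3.2, 3.8, -4.9, -4.6, 6.7).
T_GS = -(D+L)⁻¹U: row 0 first, T[0,3] = -(-1.6)/(-3.2) = -0.5000; later rows by forward substitution.
  T[0,:] = [+0.0000, +0.4375, -0.1875, -0.5000, -0.6875]
  T[1,:] = [+0.0000, +0.0921, -0.3816, -0.6316, +0.6184]
  T[2,:] = [+0.0000, +0.3069, -0.3759, -1.0736, +0.2874]
  T[3,:] = [+0.0000, +0.5315, -0.3340, -0.9745, -0.1621]
  T[4,:] = [+0.0000, +0.4220, -0.3511, -0.7349, -0.1487]
|eigenvalues of T|: 1.2190, 0.2291, 0.2291, 0.1217, 0.0000.
spectral radius ρ = 1.2190; 1.2190 > 1, so it fails to converge.

1.2190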